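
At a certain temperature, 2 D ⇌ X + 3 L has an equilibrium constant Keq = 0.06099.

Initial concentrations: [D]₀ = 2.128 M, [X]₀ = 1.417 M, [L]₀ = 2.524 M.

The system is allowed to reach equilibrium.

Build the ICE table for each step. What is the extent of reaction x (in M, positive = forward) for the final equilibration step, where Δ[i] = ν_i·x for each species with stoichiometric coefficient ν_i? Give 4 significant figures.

Q₀ = 5.031 vs Keq = 0.06099 ⇒ Q>K, reverse
Step 1:
                   D          X          L
  I            2.128      1.417      2.524
  C            1.085    -0.5426     -1.628
  E            3.213     0.8744     0.8963
  solve Keq expr → x = -0.5426; check Q = 0.06099

x = -0.5426 M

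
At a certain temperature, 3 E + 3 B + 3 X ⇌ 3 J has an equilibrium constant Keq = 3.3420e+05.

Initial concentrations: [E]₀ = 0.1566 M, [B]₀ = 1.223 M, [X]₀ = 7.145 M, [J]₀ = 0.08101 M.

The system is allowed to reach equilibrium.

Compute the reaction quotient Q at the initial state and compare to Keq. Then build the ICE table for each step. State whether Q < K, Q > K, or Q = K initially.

Q₀ = 2.0747e-04 vs Keq = 3.3420e+05 ⇒ Q<K, forward
Step 1:
                   E          B          X          J
  I           0.1566      1.223      7.145    0.08101
  C          -0.1561    -0.1561    -0.1561     0.1561
  E       4.5833e-04      1.067      6.989     0.2372
  solve Keq expr → x = 0.05205; check Q = 3.3420e+05

Q₀ = 2.0747e-04; Q < K (proceeds forward)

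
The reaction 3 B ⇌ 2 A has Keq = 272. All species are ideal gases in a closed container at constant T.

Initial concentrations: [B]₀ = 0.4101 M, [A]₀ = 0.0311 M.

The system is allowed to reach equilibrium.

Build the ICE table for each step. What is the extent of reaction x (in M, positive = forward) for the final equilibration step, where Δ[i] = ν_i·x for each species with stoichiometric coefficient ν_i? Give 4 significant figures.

x = 0.1156 M

Q₀ = 0.01402 vs Keq = 272 ⇒ Q<K, forward
Step 1:
                    B           A
  init         0.4101      0.0311
  Δ           -0.3469      0.2312
  eq          0.06325      0.2623
  solve Keq expr → x = 0.1156; check Q = 272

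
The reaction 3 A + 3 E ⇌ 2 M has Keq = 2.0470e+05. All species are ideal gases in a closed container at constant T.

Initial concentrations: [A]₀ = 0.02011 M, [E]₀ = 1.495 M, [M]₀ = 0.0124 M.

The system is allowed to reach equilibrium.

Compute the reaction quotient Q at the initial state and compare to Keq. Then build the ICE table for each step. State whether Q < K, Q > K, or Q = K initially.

Q₀ = 5.658; Q < K (proceeds forward)

Q₀ = 5.658 vs Keq = 2.0470e+05 ⇒ Q<K, forward
Step 1:
                    A           E           M
  init        0.02011       1.495      0.0124
  Δ          -0.01912    -0.01912     0.01275
  eq       9.8686e-04       1.476     0.02515
  solve Keq expr → x = 0.006374; check Q = 2.0470e+05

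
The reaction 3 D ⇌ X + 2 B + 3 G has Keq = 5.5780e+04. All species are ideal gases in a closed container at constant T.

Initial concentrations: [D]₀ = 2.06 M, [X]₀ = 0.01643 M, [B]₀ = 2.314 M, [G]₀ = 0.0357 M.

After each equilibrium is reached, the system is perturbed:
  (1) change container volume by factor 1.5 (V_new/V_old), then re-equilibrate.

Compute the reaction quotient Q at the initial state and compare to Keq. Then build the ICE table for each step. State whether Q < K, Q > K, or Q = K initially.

Q₀ = 4.5790e-07; Q < K (proceeds forward)

Q₀ = 4.5790e-07 vs Keq = 5.5780e+04 ⇒ Q<K, forward
Step 1:
                    D           X           B           G
  I              2.06     0.01643       2.314      0.0357
  C            -1.953       0.651       1.302       1.953
  E            0.1071      0.6674       3.616       1.989
  solve Keq expr → x = 0.651; check Q = 5.5780e+04
Then change container volume by factor 1.5 (V_new/V_old).
Step 2:
                    D           X           B           G
  I           0.07143      0.4449       2.411       1.326
  C          -0.02253    0.007509     0.01502     0.02253
  E            0.0489      0.4524       2.426       1.348
  solve Keq expr → x = 0.007509; check Q = 5.5780e+04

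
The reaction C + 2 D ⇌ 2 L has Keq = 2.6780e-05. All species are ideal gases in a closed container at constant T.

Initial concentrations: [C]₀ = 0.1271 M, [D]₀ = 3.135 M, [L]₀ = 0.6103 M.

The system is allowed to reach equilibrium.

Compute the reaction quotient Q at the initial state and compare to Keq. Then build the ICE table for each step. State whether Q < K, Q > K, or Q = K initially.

Q₀ = 0.2982; Q > K (proceeds reverse)

Q₀ = 0.2982 vs Keq = 2.6780e-05 ⇒ Q>K, reverse
Step 1:
                   C          D          L
  Initial     0.1271      3.135     0.6103
  Change      0.2988     0.5977    -0.5977
  Equil       0.4259      3.733    0.01261
  solve Keq expr → x = -0.2988; check Q = 2.6780e-05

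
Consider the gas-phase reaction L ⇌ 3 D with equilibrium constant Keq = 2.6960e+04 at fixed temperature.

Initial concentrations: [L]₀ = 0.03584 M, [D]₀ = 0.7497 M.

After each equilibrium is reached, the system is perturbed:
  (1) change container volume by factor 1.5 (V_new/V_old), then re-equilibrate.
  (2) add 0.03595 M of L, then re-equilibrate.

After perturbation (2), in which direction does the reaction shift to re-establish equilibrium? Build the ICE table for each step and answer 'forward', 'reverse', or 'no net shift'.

Q₀ = 11.76 vs Keq = 2.6960e+04 ⇒ Q<K, forward
Step 1:
                  L         D
  I         0.03584    0.7497
  C        -0.03582    0.1074
  E       2.3359e-05    0.8571
  solve Keq expr → x = 0.03582; check Q = 2.6960e+04
Then change container volume by factor 1.5 (V_new/V_old).
Step 2:
                  L         D
  I       1.5573e-05    0.5714
  C       -8.6505e-06 2.5951e-05
  E       6.9221e-06    0.5715
  solve Keq expr → x = 8.6505e-06; check Q = 2.6960e+04
Then add 0.03595 M of L.
Step 3:
                  L         D
  I         0.03596    0.5715
  C        -0.03595    0.1078
  E       1.1627e-05    0.6793
  solve Keq expr → x = 0.03595; check Q = 2.6960e+04

Direction: forward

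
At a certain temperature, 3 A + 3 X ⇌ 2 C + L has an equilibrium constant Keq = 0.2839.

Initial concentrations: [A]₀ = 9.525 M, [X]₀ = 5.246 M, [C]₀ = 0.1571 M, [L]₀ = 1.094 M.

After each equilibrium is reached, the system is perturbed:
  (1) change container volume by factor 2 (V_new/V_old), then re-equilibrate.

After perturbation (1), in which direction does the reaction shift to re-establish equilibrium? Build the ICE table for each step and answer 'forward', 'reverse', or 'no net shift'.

Direction: reverse

Q₀ = 2.1642e-07 vs Keq = 0.2839 ⇒ Q<K, forward
Step 1:
                   A          X          C          L
  I            9.525      5.246     0.1571      1.094
  C           -4.388     -4.388      2.925      1.463
  E            5.137     0.8579      3.083      2.557
  solve Keq expr → x = 1.463; check Q = 0.2839
Then change container volume by factor 2 (V_new/V_old).
Step 2:
                   A          X          C          L
  I            2.568     0.4289      1.541      1.278
  C            0.269      0.269    -0.1793   -0.08967
  E            2.837     0.6979      1.362      1.189
  solve Keq expr → x = -0.08967; check Q = 0.2839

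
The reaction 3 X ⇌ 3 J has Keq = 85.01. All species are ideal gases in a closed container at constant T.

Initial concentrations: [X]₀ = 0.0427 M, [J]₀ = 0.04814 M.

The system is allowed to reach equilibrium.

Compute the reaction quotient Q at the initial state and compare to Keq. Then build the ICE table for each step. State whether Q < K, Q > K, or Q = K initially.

Q₀ = 1.433; Q < K (proceeds forward)

Q₀ = 1.433 vs Keq = 85.01 ⇒ Q<K, forward
Step 1:
                   X          J
  init        0.0427    0.04814
  Δ         -0.02587    0.02587
  eq         0.01683    0.07401
  solve Keq expr → x = 0.008623; check Q = 85.01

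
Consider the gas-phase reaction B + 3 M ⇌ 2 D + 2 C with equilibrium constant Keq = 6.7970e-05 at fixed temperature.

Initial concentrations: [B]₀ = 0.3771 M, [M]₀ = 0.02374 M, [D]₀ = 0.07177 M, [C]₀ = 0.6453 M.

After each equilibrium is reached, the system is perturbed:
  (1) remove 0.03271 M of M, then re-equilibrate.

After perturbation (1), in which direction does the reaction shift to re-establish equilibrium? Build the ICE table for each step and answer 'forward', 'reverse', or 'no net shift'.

Q₀ = 425.1 vs Keq = 6.7970e-05 ⇒ Q>K, reverse
Step 1:
                    B           M           D           C
  init         0.3771     0.02374     0.07177      0.6453
  Δ           0.03567       0.107    -0.07133    -0.07133
  eq           0.4128      0.1307  4.3626e-04       0.574
  solve Keq expr → x = -0.03567; check Q = 6.7970e-05
Then remove 0.03271 M of M.
Step 2:
                    B           M           D           C
  init         0.4128     0.09803  4.3626e-04       0.574
  Δ        7.5959e-05  2.2788e-04 -1.5192e-04 -1.5192e-04
  eq           0.4128     0.09826  2.8434e-04      0.5738
  solve Keq expr → x = -7.5959e-05; check Q = 6.7970e-05

Direction: reverse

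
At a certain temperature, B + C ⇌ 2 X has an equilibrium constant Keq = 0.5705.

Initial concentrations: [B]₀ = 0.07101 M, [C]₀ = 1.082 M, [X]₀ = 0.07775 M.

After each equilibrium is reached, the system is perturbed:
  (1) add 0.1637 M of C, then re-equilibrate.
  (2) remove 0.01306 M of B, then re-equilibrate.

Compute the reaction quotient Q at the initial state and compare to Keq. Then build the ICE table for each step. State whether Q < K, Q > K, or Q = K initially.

Q₀ = 0.07868 vs Keq = 0.5705 ⇒ Q<K, forward
Step 1:
                   B          C          X
  Initial    0.07101      1.082    0.07775
  Change    -0.03473   -0.03473    0.06947
  Equil      0.03628      1.047     0.1472
  solve Keq expr → x = 0.03473; check Q = 0.5705
Then add 0.1637 M of C.
Step 2:
                   B          C          X
  Initial    0.03628      1.211     0.1472
  Change   -0.002587  -0.002587   0.005175
  Equil      0.03369      1.208     0.1524
  solve Keq expr → x = 0.002587; check Q = 0.5705
Then remove 0.01306 M of B.
Step 3:
                   B          C          X
  Initial    0.02063      1.208     0.1524
  Change    0.006997   0.006997   -0.01399
  Equil      0.02763      1.215     0.1384
  solve Keq expr → x = -0.006997; check Q = 0.5705

Q₀ = 0.07868; Q < K (proceeds forward)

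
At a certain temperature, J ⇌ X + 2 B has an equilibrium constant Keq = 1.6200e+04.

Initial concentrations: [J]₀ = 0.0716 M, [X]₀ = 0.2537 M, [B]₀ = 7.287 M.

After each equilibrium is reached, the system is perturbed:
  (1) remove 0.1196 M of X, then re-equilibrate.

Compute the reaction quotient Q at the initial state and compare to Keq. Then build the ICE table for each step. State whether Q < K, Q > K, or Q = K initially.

Q₀ = 188.2; Q < K (proceeds forward)

Q₀ = 188.2 vs Keq = 1.6200e+04 ⇒ Q<K, forward
Step 1:
                   J          X          B
  Initial     0.0716     0.2537      7.287
  Change     -0.0705     0.0705      0.141
  Equil     0.001104     0.3242      7.428
  solve Keq expr → x = 0.0705; check Q = 1.6200e+04
Then remove 0.1196 M of X.
Step 2:
                   J          X          B
  Initial   0.001104     0.2046      7.428
  Change  -4.0581e-04 4.0581e-04 8.1161e-04
  Equil   6.9836e-04      0.205      7.429
  solve Keq expr → x = 4.0581e-04; check Q = 1.6200e+04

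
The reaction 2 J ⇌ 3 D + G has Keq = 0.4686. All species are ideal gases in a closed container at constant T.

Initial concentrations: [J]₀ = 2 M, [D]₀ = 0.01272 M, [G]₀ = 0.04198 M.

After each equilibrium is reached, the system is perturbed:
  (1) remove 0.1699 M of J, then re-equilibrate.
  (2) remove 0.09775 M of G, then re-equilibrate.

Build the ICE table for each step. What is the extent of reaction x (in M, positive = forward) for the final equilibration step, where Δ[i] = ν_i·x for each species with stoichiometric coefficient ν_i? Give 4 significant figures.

x = 0.01856 M

Q₀ = 2.1600e-08 vs Keq = 0.4686 ⇒ Q<K, forward
Step 1:
                   J          D          G
  init             2    0.01272    0.04198
  Δ          -0.7763      1.164     0.3882
  eq           1.224      1.177     0.4301
  solve Keq expr → x = 0.3882; check Q = 0.4686
Then remove 0.1699 M of J.
Step 2:
                   J          D          G
  init         1.054      1.177     0.4301
  Δ          0.04281   -0.06421    -0.0214
  eq           1.097      1.113     0.4087
  solve Keq expr → x = -0.0214; check Q = 0.4686
Then remove 0.09775 M of G.
Step 3:
                   J          D          G
  init         1.097      1.113      0.311
  Δ         -0.03712    0.05569    0.01856
  eq           1.059      1.169     0.3295
  solve Keq expr → x = 0.01856; check Q = 0.4686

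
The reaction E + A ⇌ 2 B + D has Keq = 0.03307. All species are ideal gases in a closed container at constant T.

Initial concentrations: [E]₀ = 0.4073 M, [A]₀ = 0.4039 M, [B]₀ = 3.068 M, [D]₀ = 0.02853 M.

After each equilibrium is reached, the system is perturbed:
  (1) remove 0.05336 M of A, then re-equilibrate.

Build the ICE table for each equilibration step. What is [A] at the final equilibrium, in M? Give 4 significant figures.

[A]_eq = 0.3785 M

Q₀ = 1.632 vs Keq = 0.03307 ⇒ Q>K, reverse
Step 1:
                    E           A           B           D
  init         0.4073      0.4039       3.068     0.02853
  Δ           0.02785     0.02785    -0.05569    -0.02785
  eq           0.4351      0.4317       3.012  6.8469e-04
  solve Keq expr → x = -0.02785; check Q = 0.03307
Then remove 0.05336 M of A.
Step 2:
                    E           A           B           D
  init         0.4351      0.3784       3.012  6.8469e-04
  Δ        8.4305e-05  8.4305e-05 -1.6861e-04 -8.4305e-05
  eq           0.4352      0.3785       3.012  6.0039e-04
  solve Keq expr → x = -8.4305e-05; check Q = 0.03307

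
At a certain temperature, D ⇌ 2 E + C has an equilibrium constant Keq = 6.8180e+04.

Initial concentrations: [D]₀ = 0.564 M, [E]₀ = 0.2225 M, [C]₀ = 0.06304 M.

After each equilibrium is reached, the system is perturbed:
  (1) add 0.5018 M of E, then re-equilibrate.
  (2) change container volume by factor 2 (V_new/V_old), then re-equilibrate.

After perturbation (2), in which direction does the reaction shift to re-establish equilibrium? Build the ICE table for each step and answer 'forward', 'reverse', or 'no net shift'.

Q₀ = 0.005533 vs Keq = 6.8180e+04 ⇒ Q<K, forward
Step 1:
                  D         E         C
  I           0.564    0.2225   0.06304
  C          -0.564     1.128     0.564
  E       1.6772e-05      1.35     0.627
  solve Keq expr → x = 0.564; check Q = 6.8180e+04
Then add 0.5018 M of E.
Step 2:
                  D         E         C
  I       1.6772e-05     1.852     0.627
  C       1.4778e-05 -2.9557e-05 -1.4778e-05
  E       3.1551e-05     1.852     0.627
  solve Keq expr → x = -1.4778e-05; check Q = 6.8180e+04
Then change container volume by factor 2 (V_new/V_old).
Step 3:
                  D         E         C
  I       1.5775e-05    0.9261    0.3135
  C       -1.1831e-05 2.3662e-05 1.1831e-05
  E       3.9442e-06    0.9261    0.3135
  solve Keq expr → x = 1.1831e-05; check Q = 6.8180e+04

Direction: forward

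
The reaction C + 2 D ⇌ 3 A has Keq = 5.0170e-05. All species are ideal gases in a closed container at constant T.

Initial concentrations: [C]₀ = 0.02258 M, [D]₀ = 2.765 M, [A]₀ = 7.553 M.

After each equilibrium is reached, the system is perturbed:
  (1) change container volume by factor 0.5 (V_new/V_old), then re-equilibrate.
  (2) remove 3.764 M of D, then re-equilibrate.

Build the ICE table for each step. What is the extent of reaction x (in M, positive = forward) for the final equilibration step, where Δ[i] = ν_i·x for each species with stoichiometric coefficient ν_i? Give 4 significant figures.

x = -0.02171 M

Q₀ = 2496 vs Keq = 5.0170e-05 ⇒ Q>K, reverse
Step 1:
                   C          D          A
  init       0.02258      2.765      7.553
  Δ            2.453      4.906     -7.359
  eq           2.476      7.671     0.1941
  solve Keq expr → x = -2.453; check Q = 5.0170e-05
Then change container volume by factor 0.5 (V_new/V_old).
Step 2:
                   C          D          A
  init         4.951      15.34     0.3881
  Δ                0          0          0
  eq           4.951      15.34     0.3881
  solve Keq expr → x = 0; check Q = 5.0170e-05
Then remove 3.764 M of D.
Step 3:
                   C          D          A
  init         4.951      11.58     0.3881
  Δ          0.02171    0.04342   -0.06513
  eq           4.973      11.62      0.323
  solve Keq expr → x = -0.02171; check Q = 5.0170e-05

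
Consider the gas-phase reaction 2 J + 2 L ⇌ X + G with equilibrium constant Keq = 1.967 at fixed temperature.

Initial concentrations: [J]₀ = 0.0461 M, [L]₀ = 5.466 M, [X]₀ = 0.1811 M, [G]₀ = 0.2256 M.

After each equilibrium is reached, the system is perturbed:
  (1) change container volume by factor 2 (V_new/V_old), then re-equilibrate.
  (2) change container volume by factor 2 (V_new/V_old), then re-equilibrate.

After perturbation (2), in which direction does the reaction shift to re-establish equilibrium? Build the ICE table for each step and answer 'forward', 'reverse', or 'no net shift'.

Direction: reverse

Q₀ = 0.6435 vs Keq = 1.967 ⇒ Q<K, forward
Step 1:
                  J         L         X         G
  I          0.0461     5.466    0.1811    0.2256
  C        -0.01843  -0.01843  0.009215  0.009215
  E         0.02767     5.448    0.1903    0.2348
  solve Keq expr → x = 0.009215; check Q = 1.967
Then change container volume by factor 2 (V_new/V_old).
Step 2:
                  J         L         X         G
  I         0.01383     2.724   0.09516    0.1174
  C         0.01212   0.01212 -0.006061 -0.006061
  E         0.02596     2.736    0.0891    0.1113
  solve Keq expr → x = -0.006061; check Q = 1.967
Then change container volume by factor 2 (V_new/V_old).
Step 3:
                  J         L         X         G
  I         0.01298     1.368   0.04455   0.05567
  C         0.01015   0.01015 -0.005073 -0.005073
  E         0.02312     1.378   0.03948    0.0506
  solve Keq expr → x = -0.005073; check Q = 1.967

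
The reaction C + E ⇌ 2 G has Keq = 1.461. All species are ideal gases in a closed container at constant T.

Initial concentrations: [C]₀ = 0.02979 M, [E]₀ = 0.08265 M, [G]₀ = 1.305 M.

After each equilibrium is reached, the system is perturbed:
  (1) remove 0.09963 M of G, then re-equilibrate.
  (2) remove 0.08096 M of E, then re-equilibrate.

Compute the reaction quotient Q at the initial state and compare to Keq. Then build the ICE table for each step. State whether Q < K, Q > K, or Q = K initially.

Q₀ = 691.7; Q > K (proceeds reverse)

Q₀ = 691.7 vs Keq = 1.461 ⇒ Q>K, reverse
Step 1:
                   C          E          G
  I          0.02979    0.08265      1.305
  C           0.3858     0.3858    -0.7716
  E           0.4156     0.4685     0.5334
  solve Keq expr → x = -0.3858; check Q = 1.461
Then remove 0.09963 M of G.
Step 2:
                   C          E          G
  I           0.4156     0.4685     0.4337
  C         -0.03103   -0.03103    0.06205
  E           0.3846     0.4374     0.4958
  solve Keq expr → x = 0.03103; check Q = 1.461
Then remove 0.08096 M of E.
Step 3:
                   C          E          G
  I           0.3846     0.3565     0.4958
  C          0.01502    0.01502   -0.03005
  E           0.3996     0.3715     0.4657
  solve Keq expr → x = -0.01502; check Q = 1.461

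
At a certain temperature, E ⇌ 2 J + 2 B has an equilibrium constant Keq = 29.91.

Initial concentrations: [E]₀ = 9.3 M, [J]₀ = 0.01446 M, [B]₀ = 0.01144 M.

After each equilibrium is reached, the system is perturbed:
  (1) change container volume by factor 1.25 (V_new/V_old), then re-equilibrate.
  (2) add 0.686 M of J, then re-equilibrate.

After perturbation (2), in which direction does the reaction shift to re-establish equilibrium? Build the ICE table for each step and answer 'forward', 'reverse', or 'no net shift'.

Q₀ = 2.9424e-09 vs Keq = 29.91 ⇒ Q<K, forward
Step 1:
                    E           J           B
  init            9.3     0.01446     0.01144
  Δ            -1.921       3.841       3.841
  eq            7.379       3.856       3.853
  solve Keq expr → x = 1.921; check Q = 29.91
Then change container volume by factor 1.25 (V_new/V_old).
Step 2:
                    E           J           B
  init          5.903       3.085       3.082
  Δ           -0.2604      0.5209      0.5209
  eq            5.643       3.606       3.603
  solve Keq expr → x = 0.2604; check Q = 29.91
Then add 0.686 M of J.
Step 3:
                    E           J           B
  init          5.643       4.292       3.603
  Δ            0.1514     -0.3028     -0.3028
  eq            5.794       3.989         3.3
  solve Keq expr → x = -0.1514; check Q = 29.91

Direction: reverse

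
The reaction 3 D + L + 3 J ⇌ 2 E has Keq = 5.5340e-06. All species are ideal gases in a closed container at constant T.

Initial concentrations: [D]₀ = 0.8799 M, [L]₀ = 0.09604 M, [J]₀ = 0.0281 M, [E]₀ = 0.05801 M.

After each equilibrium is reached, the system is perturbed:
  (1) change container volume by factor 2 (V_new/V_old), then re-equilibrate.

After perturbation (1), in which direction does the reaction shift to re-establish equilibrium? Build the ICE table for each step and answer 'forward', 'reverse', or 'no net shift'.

Direction: reverse

Q₀ = 2318 vs Keq = 5.5340e-06 ⇒ Q>K, reverse
Step 1:
                  D         L         J         E
  init       0.8799   0.09604    0.0281   0.05801
  Δ         0.08697   0.02899   0.08697  -0.05798
  eq         0.9669     0.125    0.1151 3.0868e-05
  solve Keq expr → x = -0.02899; check Q = 5.5340e-06
Then change container volume by factor 2 (V_new/V_old).
Step 2:
                  D         L         J         E
  init       0.4834   0.06251   0.05753 1.5434e-05
  Δ       1.9056e-05 6.3521e-06 1.9056e-05 -1.2704e-05
  eq         0.4835   0.06252   0.05755 2.7301e-06
  solve Keq expr → x = -6.3521e-06; check Q = 5.5340e-06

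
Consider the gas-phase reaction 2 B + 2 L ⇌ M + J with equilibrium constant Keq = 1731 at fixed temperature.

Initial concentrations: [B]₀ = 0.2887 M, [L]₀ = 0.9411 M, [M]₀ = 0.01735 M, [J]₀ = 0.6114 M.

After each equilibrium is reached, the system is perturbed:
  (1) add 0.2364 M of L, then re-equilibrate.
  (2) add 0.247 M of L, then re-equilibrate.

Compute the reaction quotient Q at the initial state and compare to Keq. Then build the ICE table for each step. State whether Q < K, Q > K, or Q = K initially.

Q₀ = 0.1437; Q < K (proceeds forward)

Q₀ = 0.1437 vs Keq = 1731 ⇒ Q<K, forward
Step 1:
                  B         L         M         J
  I          0.2887    0.9411   0.01735    0.6114
  C         -0.2764   -0.2764    0.1382    0.1382
  E         0.01235    0.6647    0.1555    0.7496
  solve Keq expr → x = 0.1382; check Q = 1731
Then add 0.2364 M of L.
Step 2:
                  B         L         M         J
  I         0.01235    0.9011    0.1555    0.7496
  C       -0.003151 -0.003151  0.001575  0.001575
  E        0.009195     0.898    0.1571    0.7512
  solve Keq expr → x = 0.001575; check Q = 1731
Then add 0.247 M of L.
Step 3:
                  B         L         M         J
  I        0.009195     1.145    0.1571    0.7512
  C       -0.001944 -0.001944 9.7211e-04 9.7211e-04
  E         0.00725     1.143    0.1581    0.7521
  solve Keq expr → x = 9.7211e-04; check Q = 1731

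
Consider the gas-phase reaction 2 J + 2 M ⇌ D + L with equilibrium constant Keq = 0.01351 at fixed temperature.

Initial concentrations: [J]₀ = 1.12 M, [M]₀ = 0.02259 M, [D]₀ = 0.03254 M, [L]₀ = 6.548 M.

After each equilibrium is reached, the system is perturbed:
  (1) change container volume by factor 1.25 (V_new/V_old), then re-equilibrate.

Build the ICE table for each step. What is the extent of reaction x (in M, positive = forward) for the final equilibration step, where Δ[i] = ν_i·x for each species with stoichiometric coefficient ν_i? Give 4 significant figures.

Q₀ = 332.9 vs Keq = 0.01351 ⇒ Q>K, reverse
Step 1:
                  J         M         D         L
  I            1.12   0.02259   0.03254     6.548
  C         0.06504   0.06504  -0.03252  -0.03252
  E           1.185   0.08763 2.2358e-05     6.515
  solve Keq expr → x = -0.03252; check Q = 0.01351
Then change container volume by factor 1.25 (V_new/V_old).
Step 2:
                  J         M         D         L
  I           0.948    0.0701 1.7886e-05     5.212
  C       1.2869e-05 1.2869e-05 -6.4345e-06 -6.4345e-06
  E           0.948   0.07011 1.1452e-05     5.212
  solve Keq expr → x = -6.4345e-06; check Q = 0.01351

x = -6.4345e-06 M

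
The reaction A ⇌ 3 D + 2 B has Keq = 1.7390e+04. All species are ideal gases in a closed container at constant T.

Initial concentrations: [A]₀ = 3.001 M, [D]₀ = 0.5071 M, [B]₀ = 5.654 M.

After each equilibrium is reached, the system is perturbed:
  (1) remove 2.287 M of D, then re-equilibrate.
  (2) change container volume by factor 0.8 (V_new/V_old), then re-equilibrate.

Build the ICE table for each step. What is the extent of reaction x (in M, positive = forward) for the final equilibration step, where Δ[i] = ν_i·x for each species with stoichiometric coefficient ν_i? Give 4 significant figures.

Q₀ = 1.389 vs Keq = 1.7390e+04 ⇒ Q<K, forward
Step 1:
                    A           D           B
  init          3.001      0.5071       5.654
  Δ             -1.86       5.581       3.721
  eq            1.141       6.088       9.375
  solve Keq expr → x = 1.86; check Q = 1.7390e+04
Then remove 2.287 M of D.
Step 2:
                    A           D           B
  init          1.141       3.801       9.375
  Δ           -0.3984       1.195      0.7968
  eq           0.7422       4.997       10.17
  solve Keq expr → x = 0.3984; check Q = 1.7390e+04
Then change container volume by factor 0.8 (V_new/V_old).
Step 3:
                    A           D           B
  init         0.9277       6.246       12.71
  Δ            0.3173     -0.9518     -0.6345
  eq            1.245       5.294       12.08
  solve Keq expr → x = -0.3173; check Q = 1.7390e+04

x = -0.3173 M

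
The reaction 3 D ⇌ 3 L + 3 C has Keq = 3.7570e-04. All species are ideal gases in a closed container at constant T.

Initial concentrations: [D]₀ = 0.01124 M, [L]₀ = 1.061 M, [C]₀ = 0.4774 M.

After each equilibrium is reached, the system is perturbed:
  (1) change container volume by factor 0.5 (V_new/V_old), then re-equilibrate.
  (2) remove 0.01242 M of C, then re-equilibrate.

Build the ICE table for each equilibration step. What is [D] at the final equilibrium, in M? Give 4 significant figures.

[D]_eq = 0.9115 M

Q₀ = 9.1515e+04 vs Keq = 3.7570e-04 ⇒ Q>K, reverse
Step 1:
                  D         L         C
  I         0.01124     1.061    0.4774
  C          0.4274   -0.4274   -0.4274
  E          0.4387    0.6336   0.04996
  solve Keq expr → x = -0.1425; check Q = 3.7570e-04
Then change container volume by factor 0.5 (V_new/V_old).
Step 2:
                  D         L         C
  I          0.8774     1.267   0.09992
  C         0.04542  -0.04542  -0.04542
  E          0.9228     1.222    0.0545
  solve Keq expr → x = -0.01514; check Q = 3.7570e-04
Then remove 0.01242 M of C.
Step 3:
                  D         L         C
  I          0.9228     1.222   0.04208
  C        -0.01126   0.01126   0.01126
  E          0.9115     1.233   0.05334
  solve Keq expr → x = 0.003754; check Q = 3.7570e-04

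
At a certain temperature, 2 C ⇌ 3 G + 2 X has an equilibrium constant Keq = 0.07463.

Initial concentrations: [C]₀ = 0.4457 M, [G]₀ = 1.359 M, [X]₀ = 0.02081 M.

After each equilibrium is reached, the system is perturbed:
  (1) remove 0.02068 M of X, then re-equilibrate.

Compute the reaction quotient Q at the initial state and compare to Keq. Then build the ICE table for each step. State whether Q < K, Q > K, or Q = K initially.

Q₀ = 0.005472; Q < K (proceeds forward)

Q₀ = 0.005472 vs Keq = 0.07463 ⇒ Q<K, forward
Step 1:
                   C          G          X
  Initial     0.4457      1.359    0.02081
  Change    -0.04376    0.06565    0.04376
  Equil       0.4019      1.425    0.06457
  solve Keq expr → x = 0.02188; check Q = 0.07463
Then remove 0.02068 M of X.
Step 2:
                   C          G          X
  Initial     0.4019      1.425    0.04389
  Change    -0.01646    0.02469    0.01646
  Equil       0.3855      1.449    0.06035
  solve Keq expr → x = 0.00823; check Q = 0.07463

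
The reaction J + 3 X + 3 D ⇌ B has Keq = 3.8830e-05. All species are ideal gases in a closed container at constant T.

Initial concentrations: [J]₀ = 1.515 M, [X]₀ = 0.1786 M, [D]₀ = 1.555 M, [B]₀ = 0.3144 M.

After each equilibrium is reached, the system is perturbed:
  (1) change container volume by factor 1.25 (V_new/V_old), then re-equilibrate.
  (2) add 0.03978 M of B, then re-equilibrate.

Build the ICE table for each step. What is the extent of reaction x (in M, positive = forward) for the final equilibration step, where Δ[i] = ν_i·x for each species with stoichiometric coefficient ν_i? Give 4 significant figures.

Q₀ = 9.688 vs Keq = 3.8830e-05 ⇒ Q>K, reverse
Step 1:
                  J         X         D         B
  init        1.515    0.1786     1.555    0.3144
  Δ          0.3129    0.9386    0.9386   -0.3129
  eq          1.828     1.117     2.494  0.001535
  solve Keq expr → x = -0.3129; check Q = 3.8830e-05
Then change container volume by factor 1.25 (V_new/V_old).
Step 2:
                  J         X         D         B
  init        1.462    0.8938     1.995  0.001228
  Δ       9.0136e-04  0.002704  0.002704 -9.0136e-04
  eq          1.463    0.8965     1.998 3.2627e-04
  solve Keq expr → x = -9.0136e-04; check Q = 3.8830e-05
Then add 0.03978 M of B.
Step 3:
                  J         X         D         B
  init        1.463    0.8965     1.998   0.04011
  Δ         0.03953    0.1186    0.1186  -0.03953
  eq          1.503     1.015     2.116 5.7830e-04
  solve Keq expr → x = -0.03953; check Q = 3.8830e-05

x = -0.03953 M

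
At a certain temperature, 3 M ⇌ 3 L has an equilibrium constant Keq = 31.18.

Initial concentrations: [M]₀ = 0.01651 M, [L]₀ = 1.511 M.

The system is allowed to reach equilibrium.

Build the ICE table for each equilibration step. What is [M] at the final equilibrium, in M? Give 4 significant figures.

Q₀ = 7.6657e+05 vs Keq = 31.18 ⇒ Q>K, reverse
Step 1:
                  M         L
  I         0.01651     1.511
  C          0.3518   -0.3518
  E          0.3683     1.159
  solve Keq expr → x = -0.1173; check Q = 31.18

[M]_eq = 0.3683 M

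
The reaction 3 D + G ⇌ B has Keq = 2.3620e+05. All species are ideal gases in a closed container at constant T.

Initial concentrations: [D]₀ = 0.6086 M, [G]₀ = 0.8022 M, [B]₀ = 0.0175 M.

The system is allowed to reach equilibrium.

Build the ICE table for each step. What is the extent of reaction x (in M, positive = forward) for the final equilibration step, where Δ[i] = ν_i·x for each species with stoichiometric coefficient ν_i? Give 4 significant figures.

Q₀ = 0.09677 vs Keq = 2.3620e+05 ⇒ Q<K, forward
Step 1:
                    D           G           B
  init         0.6086      0.8022      0.0175
  Δ           -0.5971      -0.199       0.199
  eq           0.0115      0.6032      0.2165
  solve Keq expr → x = 0.199; check Q = 2.3620e+05

x = 0.199 M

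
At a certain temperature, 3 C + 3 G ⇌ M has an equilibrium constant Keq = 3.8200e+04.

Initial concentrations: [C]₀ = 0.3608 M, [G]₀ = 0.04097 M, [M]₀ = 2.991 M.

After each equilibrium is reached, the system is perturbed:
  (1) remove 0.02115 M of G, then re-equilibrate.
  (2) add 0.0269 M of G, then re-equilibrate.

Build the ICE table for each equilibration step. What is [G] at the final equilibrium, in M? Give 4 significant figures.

Q₀ = 9.2602e+05 vs Keq = 3.8200e+04 ⇒ Q>K, reverse
Step 1:
                  C         G         M
  I          0.3608   0.04097     2.991
  C         0.06038   0.06038  -0.02013
  E          0.4212    0.1013     2.971
  solve Keq expr → x = -0.02013; check Q = 3.8200e+04
Then remove 0.02115 M of G.
Step 2:
                  C         G         M
  I          0.4212    0.0802     2.971
  C         0.01713   0.01713 -0.005709
  E          0.4383   0.09732     2.965
  solve Keq expr → x = -0.005709; check Q = 3.8200e+04
Then add 0.0269 M of G.
Step 3:
                  C         G         M
  I          0.4383    0.1242     2.965
  C        -0.02174  -0.02174  0.007246
  E          0.4166    0.1025     2.972
  solve Keq expr → x = 0.007246; check Q = 3.8200e+04

[G]_eq = 0.1025 M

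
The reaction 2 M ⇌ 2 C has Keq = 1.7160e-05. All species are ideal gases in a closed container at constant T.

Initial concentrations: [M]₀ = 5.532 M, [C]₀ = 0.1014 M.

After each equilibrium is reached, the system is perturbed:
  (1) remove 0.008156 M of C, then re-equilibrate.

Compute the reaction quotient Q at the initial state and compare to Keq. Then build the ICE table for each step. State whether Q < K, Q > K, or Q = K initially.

Q₀ = 3.3598e-04; Q > K (proceeds reverse)

Q₀ = 3.3598e-04 vs Keq = 1.7160e-05 ⇒ Q>K, reverse
Step 1:
                  M         C
  init        5.532    0.1014
  Δ         0.07816  -0.07816
  eq           5.61   0.02324
  solve Keq expr → x = -0.03908; check Q = 1.7160e-05
Then remove 0.008156 M of C.
Step 2:
                  M         C
  init         5.61   0.01508
  Δ       -0.008122  0.008122
  eq          5.602   0.02321
  solve Keq expr → x = 0.004061; check Q = 1.7160e-05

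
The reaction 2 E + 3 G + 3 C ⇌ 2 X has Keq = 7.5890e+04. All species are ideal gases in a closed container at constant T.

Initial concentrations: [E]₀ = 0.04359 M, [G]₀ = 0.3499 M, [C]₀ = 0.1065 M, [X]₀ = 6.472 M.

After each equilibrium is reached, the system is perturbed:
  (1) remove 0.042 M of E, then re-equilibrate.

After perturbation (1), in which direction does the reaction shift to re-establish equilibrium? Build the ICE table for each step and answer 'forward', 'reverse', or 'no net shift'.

Q₀ = 4.2601e+08 vs Keq = 7.5890e+04 ⇒ Q>K, reverse
Step 1:
                  E         G         C         X
  I         0.04359    0.3499    0.1065     6.472
  C          0.1732    0.2597    0.2597   -0.1732
  E          0.2167    0.6096    0.3662     6.299
  solve Keq expr → x = -0.08658; check Q = 7.5890e+04
Then remove 0.042 M of E.
Step 2:
                  E         G         C         X
  I          0.1747    0.6096    0.3662     6.299
  C         0.01411   0.02117   0.02117  -0.01411
  E          0.1889    0.6308    0.3874     6.285
  solve Keq expr → x = -0.007056; check Q = 7.5890e+04

Direction: reverse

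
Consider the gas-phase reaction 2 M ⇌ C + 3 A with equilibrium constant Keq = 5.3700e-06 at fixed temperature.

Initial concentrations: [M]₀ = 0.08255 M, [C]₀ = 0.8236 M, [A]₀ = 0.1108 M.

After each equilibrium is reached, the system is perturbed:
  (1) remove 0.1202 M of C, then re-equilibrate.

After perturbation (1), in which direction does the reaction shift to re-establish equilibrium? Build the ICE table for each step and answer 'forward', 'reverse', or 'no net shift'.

Q₀ = 0.1644 vs Keq = 5.3700e-06 ⇒ Q>K, reverse
Step 1:
                    M           C           A
  I           0.08255      0.8236      0.1108
  C           0.07025    -0.03513     -0.1054
  E            0.1528      0.7885    0.005418
  solve Keq expr → x = -0.03513; check Q = 5.3700e-06
Then remove 0.1202 M of C.
Step 2:
                    M           C           A
  I            0.1528      0.6683    0.005418
  C       -2.0118e-04  1.0059e-04  3.0178e-04
  E            0.1526      0.6684     0.00572
  solve Keq expr → x = 1.0059e-04; check Q = 5.3700e-06

Direction: forward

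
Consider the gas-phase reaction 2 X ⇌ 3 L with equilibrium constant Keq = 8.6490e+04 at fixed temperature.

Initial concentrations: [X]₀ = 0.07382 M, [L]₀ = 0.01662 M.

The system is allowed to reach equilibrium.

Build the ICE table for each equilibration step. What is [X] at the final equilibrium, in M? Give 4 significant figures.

Q₀ = 8.4245e-04 vs Keq = 8.6490e+04 ⇒ Q<K, forward
Step 1:
                  X         L
  I         0.07382   0.01662
  C        -0.07367    0.1105
  E       1.5411e-04    0.1271
  solve Keq expr → x = 0.03683; check Q = 8.6490e+04

[X]_eq = 1.5411e-04 M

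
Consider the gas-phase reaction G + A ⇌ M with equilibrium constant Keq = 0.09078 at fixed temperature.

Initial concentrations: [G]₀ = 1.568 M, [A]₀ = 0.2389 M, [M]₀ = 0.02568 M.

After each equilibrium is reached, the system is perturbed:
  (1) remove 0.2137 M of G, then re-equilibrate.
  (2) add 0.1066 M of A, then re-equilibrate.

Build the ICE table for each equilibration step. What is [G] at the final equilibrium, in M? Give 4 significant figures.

[G]_eq = 1.34 M

Q₀ = 0.06855 vs Keq = 0.09078 ⇒ Q<K, forward
Step 1:
                    G           A           M
  init          1.568      0.2389     0.02568
  Δ         -0.007157   -0.007157    0.007157
  eq            1.561      0.2317     0.03284
  solve Keq expr → x = 0.007157; check Q = 0.09078
Then remove 0.2137 M of G.
Step 2:
                    G           A           M
  init          1.347      0.2317     0.03284
  Δ          0.003931    0.003931   -0.003931
  eq            1.351      0.2357     0.02891
  solve Keq expr → x = -0.003931; check Q = 0.09078
Then add 0.1066 M of A.
Step 3:
                    G           A           M
  init          1.351      0.3423     0.02891
  Δ          -0.01134    -0.01134     0.01134
  eq             1.34      0.3309     0.04025
  solve Keq expr → x = 0.01134; check Q = 0.09078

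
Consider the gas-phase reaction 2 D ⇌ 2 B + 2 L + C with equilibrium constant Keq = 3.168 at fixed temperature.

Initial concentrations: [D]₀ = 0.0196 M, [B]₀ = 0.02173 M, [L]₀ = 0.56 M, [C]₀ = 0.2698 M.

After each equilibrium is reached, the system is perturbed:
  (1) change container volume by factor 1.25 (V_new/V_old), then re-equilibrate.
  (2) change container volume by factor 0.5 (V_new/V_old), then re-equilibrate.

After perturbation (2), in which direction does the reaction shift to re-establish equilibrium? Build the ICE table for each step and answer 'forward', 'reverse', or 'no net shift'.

Direction: reverse

Q₀ = 0.104 vs Keq = 3.168 ⇒ Q<K, forward
Step 1:
                  D         B         L         C
  Initial    0.0196   0.02173      0.56    0.2698
  Change   -0.01361   0.01361   0.01361  0.006805
  Equil     0.00599   0.03534    0.5736    0.2766
  solve Keq expr → x = 0.006805; check Q = 3.168
Then change container volume by factor 1.25 (V_new/V_old).
Step 2:
                  D         B         L         C
  Initial  0.004792   0.02827    0.4589    0.2213
  Change  -0.001203  0.001203  0.001203 6.0149e-04
  Equil    0.003589   0.02948    0.4601    0.2219
  solve Keq expr → x = 6.0149e-04; check Q = 3.168
Then change container volume by factor 0.5 (V_new/V_old).
Step 3:
                  D         B         L         C
  Initial  0.007178   0.05895    0.9202    0.4438
  Change   0.009563 -0.009563 -0.009563 -0.004782
  Equil     0.01674   0.04939    0.9106     0.439
  solve Keq expr → x = -0.004782; check Q = 3.168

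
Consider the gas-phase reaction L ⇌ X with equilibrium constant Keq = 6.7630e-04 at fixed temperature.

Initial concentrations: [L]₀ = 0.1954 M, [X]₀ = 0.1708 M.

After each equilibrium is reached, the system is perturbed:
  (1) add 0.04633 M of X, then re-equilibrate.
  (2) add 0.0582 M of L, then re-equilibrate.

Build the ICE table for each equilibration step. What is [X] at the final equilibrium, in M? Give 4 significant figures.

[X]_eq = 3.1814e-04 M

Q₀ = 0.8741 vs Keq = 6.7630e-04 ⇒ Q>K, reverse
Step 1:
                   L          X
  I           0.1954     0.1708
  C           0.1706    -0.1706
  E            0.366 2.4749e-04
  solve Keq expr → x = -0.1706; check Q = 6.7630e-04
Then add 0.04633 M of X.
Step 2:
                   L          X
  I            0.366    0.04658
  C           0.0463    -0.0463
  E           0.4123 2.7881e-04
  solve Keq expr → x = -0.0463; check Q = 6.7630e-04
Then add 0.0582 M of L.
Step 3:
                   L          X
  I           0.4705 2.7881e-04
  C       -3.9334e-05 3.9334e-05
  E           0.4704 3.1814e-04
  solve Keq expr → x = 3.9334e-05; check Q = 6.7630e-04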